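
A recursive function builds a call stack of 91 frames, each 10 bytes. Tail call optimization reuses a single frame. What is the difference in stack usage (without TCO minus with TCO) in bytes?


Without TCO: 91 * 10 = 910 bytes
With TCO: reuse 1 frame = 10 bytes
Savings = 910 - 10 = 900

900


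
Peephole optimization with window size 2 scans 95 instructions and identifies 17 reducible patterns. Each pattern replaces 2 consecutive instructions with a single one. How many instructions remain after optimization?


Each match removes 1 instructions.
Total removed = 17 * 1 = 17
Remaining = 95 - 17 = 78

78


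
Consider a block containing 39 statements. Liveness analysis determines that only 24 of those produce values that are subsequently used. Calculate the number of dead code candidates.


Dead code = total statements - live definitions
= 39 - 24 = 15

15


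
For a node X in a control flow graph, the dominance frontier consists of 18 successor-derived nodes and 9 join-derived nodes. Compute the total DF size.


DF(X) = direct successor contributions + join point contributions
= 18 + 9 = 27

27


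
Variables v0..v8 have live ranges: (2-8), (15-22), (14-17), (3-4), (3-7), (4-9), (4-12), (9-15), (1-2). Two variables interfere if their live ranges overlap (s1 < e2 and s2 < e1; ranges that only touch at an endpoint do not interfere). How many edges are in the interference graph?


Check all pairs for overlapping intervals.
Two intervals (s1,e1) and (s2,e2) overlap if s1 < e2 and s2 < e1.
v0 (2-8) vs v1..v8: overlaps v3, v4, v5, v6 -> 4
v1 (15-22) vs v2..v8: overlaps v2 -> 1
v2 (14-17) vs v3..v8: overlaps v7 -> 1
v3 (3-4) vs v4..v8: overlaps v4 -> 1
v4 (3-7) vs v5..v8: overlaps v5, v6 -> 2
v5 (4-9) vs v6..v8: overlaps v6 -> 1
v6 (4-12) vs v7..v8: overlaps v7 -> 1
v7 (9-15) vs v8: overlaps none -> 0
Total overlapping pairs = 4 + 1 + 1 + 1 + 2 + 1 + 1 + 0 = 11

11


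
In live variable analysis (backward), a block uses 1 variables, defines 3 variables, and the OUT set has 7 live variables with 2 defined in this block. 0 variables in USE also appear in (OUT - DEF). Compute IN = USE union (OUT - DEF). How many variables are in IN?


OUT - DEF: 7 - 2 = 5
|IN| = |USE| + |OUT - DEF| - |USE ∩ (OUT - DEF)| = 1 + 5 - 0 = 6

6


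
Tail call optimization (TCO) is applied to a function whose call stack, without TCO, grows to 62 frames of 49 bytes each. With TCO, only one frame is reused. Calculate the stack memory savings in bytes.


Without TCO: 62 * 49 = 3038 bytes
With TCO: reuse 1 frame = 49 bytes
Savings = 3038 - 49 = 2989

2989


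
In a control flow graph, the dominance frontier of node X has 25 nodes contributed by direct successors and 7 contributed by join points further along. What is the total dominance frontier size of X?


DF(X) = direct successor contributions + join point contributions
= 25 + 7 = 32

32


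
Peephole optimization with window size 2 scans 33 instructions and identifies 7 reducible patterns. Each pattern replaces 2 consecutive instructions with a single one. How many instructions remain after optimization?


Each match removes 1 instructions.
Total removed = 7 * 1 = 7
Remaining = 33 - 7 = 26

26


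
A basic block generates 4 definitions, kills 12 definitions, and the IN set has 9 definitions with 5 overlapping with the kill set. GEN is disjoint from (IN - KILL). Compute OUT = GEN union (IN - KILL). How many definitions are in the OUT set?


IN - KILL: 9 - 5 = 4 surviving definitions
OUT = GEN + surviving = 4 + 4 = 8

8


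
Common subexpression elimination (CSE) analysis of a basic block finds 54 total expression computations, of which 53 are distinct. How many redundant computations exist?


CSE count = total expressions - unique expressions
= 54 - 53 = 1

1


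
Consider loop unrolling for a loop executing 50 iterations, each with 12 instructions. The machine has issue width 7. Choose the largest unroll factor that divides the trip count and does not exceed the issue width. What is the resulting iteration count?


Largest divisor of 50 <= 7 is 5
New iterations = 50 / 5 = 10

10


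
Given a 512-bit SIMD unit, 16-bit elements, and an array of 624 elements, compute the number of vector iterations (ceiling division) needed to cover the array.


Width = 512 / 16 = 32 elements per vector op
Iterations = ceil(624 / 32) = 20

20


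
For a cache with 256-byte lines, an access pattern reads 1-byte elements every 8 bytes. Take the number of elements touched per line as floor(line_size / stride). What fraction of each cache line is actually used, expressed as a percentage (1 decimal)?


Elements per cache line = floor(256 / 8) = 32
Bytes used = 32 * 1 = 32
Utilization = 32 / 256 * 100 = 12.5%

12.5


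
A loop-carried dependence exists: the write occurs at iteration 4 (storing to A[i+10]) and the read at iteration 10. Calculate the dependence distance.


Distance = read iteration - write iteration
= 10 - 4 = 6

6


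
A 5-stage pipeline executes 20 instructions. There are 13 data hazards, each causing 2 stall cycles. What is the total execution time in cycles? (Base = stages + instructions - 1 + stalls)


Base cycles = 5 + 20 - 1 = 24
Total stalls = 13 * 2 = 26
Total = 24 + 26 = 50

50


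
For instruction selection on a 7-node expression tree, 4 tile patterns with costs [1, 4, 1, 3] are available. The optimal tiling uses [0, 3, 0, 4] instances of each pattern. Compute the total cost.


Total cost = sum(count_i * cost_i)
= 0*1 + 3*4 + 0*1 + 4*3
= 24

24


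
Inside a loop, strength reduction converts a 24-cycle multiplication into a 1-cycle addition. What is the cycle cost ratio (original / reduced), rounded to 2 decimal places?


Ratio = mult_cost / add_cost = 24 / 1 = 24.0

24.0


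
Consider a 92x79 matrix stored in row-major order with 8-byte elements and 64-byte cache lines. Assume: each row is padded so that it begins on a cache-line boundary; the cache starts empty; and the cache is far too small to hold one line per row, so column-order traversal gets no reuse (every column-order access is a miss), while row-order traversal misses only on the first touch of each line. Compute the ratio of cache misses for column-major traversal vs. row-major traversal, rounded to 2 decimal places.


Each row occupies 79 * 8 = 632 bytes and starts on a line boundary, so it spans ceil(632 / 64) = 10 cache lines.
Row-major traversal misses (one per line touched): 92 * ceil(79 * 8 / 64) = 920
Column-major traversal misses (no reuse, every access misses): 92 * 79 = 7268
Ratio = 7268 / 920 = 7.9

7.9


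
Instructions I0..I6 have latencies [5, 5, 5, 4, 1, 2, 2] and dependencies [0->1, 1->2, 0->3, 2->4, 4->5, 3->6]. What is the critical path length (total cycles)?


Compute longest path through dependency graph: dist(Ik) = max over predecessors of dist + latency(Ik).
dist(I0) = latency 5 = 5
dist(I1) = dist(I0) + 5 = 5 + 5 = 10
dist(I2) = dist(I1) + 5 = 10 + 5 = 15
dist(I3) = dist(I0) + 4 = 5 + 4 = 9
dist(I4) = dist(I2) + 1 = 15 + 1 = 16
dist(I5) = dist(I4) + 2 = 16 + 2 = 18
dist(I6) = dist(I3) + 2 = 9 + 2 = 11
Critical path = max dist = 18

18


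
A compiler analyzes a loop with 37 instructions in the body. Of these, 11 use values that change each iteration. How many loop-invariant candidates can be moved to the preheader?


Invariant candidates = total - loop-dependent
= 37 - 11 = 26

26


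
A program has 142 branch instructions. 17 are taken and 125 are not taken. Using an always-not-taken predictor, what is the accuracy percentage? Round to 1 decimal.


Predictor: always-not-taken
Correct predictions = 125
Accuracy = 125 / 142 * 100 = 88.0%

88.0


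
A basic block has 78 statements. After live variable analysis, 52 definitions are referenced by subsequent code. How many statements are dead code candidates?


Dead code = total statements - live definitions
= 78 - 52 = 26

26


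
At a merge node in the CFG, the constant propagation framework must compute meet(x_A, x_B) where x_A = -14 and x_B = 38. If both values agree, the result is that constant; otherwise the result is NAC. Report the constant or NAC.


Meet operation: if both paths give the same constant, result is that constant; if they differ, result is NAC (not-a-constant).
Path A: -14, Path B: 38 -> differ
Result: not-a-constant -> NAC

NAC


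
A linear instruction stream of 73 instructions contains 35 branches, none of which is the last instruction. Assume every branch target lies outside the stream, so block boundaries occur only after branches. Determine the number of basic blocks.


With no in-sequence branch targets, the leaders are the first instruction plus the instruction after each branch.
Number of basic blocks = branches + 1
= 35 + 1 = 36

36


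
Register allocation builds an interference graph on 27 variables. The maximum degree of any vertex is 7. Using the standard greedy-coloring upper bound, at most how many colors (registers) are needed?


Greedy coloring never needs more than (max_degree + 1) colors: when coloring a vertex, at most max_degree neighbors are already colored.
Upper bound = 7 + 1 = 8

8


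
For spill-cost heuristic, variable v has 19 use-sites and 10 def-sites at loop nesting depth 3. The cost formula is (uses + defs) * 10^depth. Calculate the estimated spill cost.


uses + defs = 19 + 10 = 29
10^3 = 1000
Spill cost = 29 * 1000 = 29000

29000


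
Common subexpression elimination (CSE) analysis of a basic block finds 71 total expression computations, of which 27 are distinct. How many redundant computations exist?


CSE count = total expressions - unique expressions
= 71 - 27 = 44

44


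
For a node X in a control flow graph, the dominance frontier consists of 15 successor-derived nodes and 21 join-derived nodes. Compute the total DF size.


DF(X) = direct successor contributions + join point contributions
= 15 + 21 = 36

36


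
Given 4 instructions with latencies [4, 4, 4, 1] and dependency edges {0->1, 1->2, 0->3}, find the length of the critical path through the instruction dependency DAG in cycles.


Compute longest path through dependency graph: dist(Ik) = max over predecessors of dist + latency(Ik).
dist(I0) = latency 4 = 4
dist(I1) = dist(I0) + 4 = 4 + 4 = 8
dist(I2) = dist(I1) + 4 = 8 + 4 = 12
dist(I3) = dist(I0) + 1 = 4 + 1 = 5
Critical path = max dist = 12

12


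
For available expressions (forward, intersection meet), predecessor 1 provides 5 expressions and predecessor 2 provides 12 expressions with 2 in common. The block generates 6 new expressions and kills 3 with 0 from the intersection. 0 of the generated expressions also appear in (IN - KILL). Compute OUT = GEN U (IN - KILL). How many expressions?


IN = intersection of predecessors = 2
IN - KILL = 2 - 0 = 2
|OUT| = |GEN| + |IN - KILL| - |GEN ∩ (IN - KILL)| = 6 + 2 - 0 = 8

8


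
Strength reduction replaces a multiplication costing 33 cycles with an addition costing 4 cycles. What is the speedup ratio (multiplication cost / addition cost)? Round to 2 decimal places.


Ratio = mult_cost / add_cost = 33 / 4 = 8.25

8.25


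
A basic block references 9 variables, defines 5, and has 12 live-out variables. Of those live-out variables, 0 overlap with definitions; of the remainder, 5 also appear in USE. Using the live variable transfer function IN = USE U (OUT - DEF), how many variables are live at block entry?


OUT - DEF: 12 - 0 = 12
|IN| = |USE| + |OUT - DEF| - |USE ∩ (OUT - DEF)| = 9 + 12 - 5 = 16

16


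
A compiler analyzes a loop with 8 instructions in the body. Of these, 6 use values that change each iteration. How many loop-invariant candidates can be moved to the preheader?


Invariant candidates = total - loop-dependent
= 8 - 6 = 2

2


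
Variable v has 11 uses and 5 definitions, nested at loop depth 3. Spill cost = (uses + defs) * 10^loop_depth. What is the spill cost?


uses + defs = 11 + 5 = 16
10^3 = 1000
Spill cost = 16 * 1000 = 16000

16000


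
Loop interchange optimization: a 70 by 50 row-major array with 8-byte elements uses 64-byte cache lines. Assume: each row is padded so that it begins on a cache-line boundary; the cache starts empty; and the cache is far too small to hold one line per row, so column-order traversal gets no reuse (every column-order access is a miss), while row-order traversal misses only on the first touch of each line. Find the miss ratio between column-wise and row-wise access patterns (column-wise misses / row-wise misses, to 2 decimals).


Each row occupies 50 * 8 = 400 bytes and starts on a line boundary, so it spans ceil(400 / 64) = 7 cache lines.
Row-major traversal misses (one per line touched): 70 * ceil(50 * 8 / 64) = 490
Column-major traversal misses (no reuse, every access misses): 70 * 50 = 3500
Ratio = 3500 / 490 = 7.14

7.14


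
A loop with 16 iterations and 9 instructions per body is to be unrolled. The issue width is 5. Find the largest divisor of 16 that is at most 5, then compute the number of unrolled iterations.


Largest divisor of 16 <= 5 is 4
New iterations = 16 / 4 = 4

4


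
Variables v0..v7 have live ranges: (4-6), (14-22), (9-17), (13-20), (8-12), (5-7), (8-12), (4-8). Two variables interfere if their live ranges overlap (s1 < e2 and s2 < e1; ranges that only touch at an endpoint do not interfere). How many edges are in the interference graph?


Check all pairs for overlapping intervals.
Two intervals (s1,e1) and (s2,e2) overlap if s1 < e2 and s2 < e1.
v0 (4-6) vs v1..v7: overlaps v5, v7 -> 2
v1 (14-22) vs v2..v7: overlaps v2, v3 -> 2
v2 (9-17) vs v3..v7: overlaps v3, v4, v6 -> 3
v3 (13-20) vs v4..v7: overlaps none -> 0
v4 (8-12) vs v5..v7: overlaps v6 -> 1
v5 (5-7) vs v6..v7: overlaps v7 -> 1
v6 (8-12) vs v7: overlaps none -> 0
Total overlapping pairs = 2 + 2 + 3 + 0 + 1 + 1 + 0 = 9

9


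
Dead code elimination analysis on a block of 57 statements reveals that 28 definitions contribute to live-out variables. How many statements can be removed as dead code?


Dead code = total statements - live definitions
= 57 - 28 = 29

29


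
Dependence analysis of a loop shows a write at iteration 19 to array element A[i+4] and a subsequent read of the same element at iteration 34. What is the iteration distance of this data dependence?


Distance = read iteration - write iteration
= 34 - 19 = 15

15


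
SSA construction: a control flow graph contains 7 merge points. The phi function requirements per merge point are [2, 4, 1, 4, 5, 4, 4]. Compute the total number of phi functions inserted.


Total phi functions = sum of phi functions at each join node
= 2 + 4 + 1 + 4 + 5 + 4 + 4 = 24

24


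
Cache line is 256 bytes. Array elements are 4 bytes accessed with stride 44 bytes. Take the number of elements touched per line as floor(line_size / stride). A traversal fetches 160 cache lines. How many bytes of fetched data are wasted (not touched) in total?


Elements per line = floor(256 / 44) = 5
Bytes used per line = 5 * 4 = 20
Wasted per line = 256 - 20 = 236
Total wasted = 236 * 160 = 37760

37760


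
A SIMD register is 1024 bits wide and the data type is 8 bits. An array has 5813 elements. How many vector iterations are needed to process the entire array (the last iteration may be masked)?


Width = 1024 / 8 = 128 elements per vector op
Iterations = ceil(5813 / 128) = 46

46


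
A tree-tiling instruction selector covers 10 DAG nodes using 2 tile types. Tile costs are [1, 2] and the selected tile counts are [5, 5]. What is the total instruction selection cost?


Total cost = sum(count_i * cost_i)
= 5*1 + 5*2
= 15

15


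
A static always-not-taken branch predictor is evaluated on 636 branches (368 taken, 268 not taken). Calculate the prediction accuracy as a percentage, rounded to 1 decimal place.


Predictor: always-not-taken
Correct predictions = 268
Accuracy = 268 / 636 * 100 = 42.1%

42.1


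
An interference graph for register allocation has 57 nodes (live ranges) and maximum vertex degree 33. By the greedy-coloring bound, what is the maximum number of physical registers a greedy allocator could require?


Greedy coloring never needs more than (max_degree + 1) colors: when coloring a vertex, at most max_degree neighbors are already colored.
Upper bound = 33 + 1 = 34

34


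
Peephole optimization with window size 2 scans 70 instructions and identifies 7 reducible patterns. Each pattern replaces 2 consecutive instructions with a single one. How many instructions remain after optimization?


Each match removes 1 instructions.
Total removed = 7 * 1 = 7
Remaining = 70 - 7 = 63

63


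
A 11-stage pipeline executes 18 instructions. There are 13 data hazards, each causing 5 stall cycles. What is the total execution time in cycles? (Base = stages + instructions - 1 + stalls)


Base cycles = 11 + 18 - 1 = 28
Total stalls = 13 * 5 = 65
Total = 28 + 65 = 93

93


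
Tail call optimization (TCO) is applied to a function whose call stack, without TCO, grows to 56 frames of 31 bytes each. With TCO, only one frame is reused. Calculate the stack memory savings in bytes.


Without TCO: 56 * 31 = 1736 bytes
With TCO: reuse 1 frame = 31 bytes
Savings = 1736 - 31 = 1705

1705


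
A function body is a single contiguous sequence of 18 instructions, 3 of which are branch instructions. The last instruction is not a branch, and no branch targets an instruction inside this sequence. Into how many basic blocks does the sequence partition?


With no in-sequence branch targets, the leaders are the first instruction plus the instruction after each branch.
Number of basic blocks = branches + 1
= 3 + 1 = 4

4


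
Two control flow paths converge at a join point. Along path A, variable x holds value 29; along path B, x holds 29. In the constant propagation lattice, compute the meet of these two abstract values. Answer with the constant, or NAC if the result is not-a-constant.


Meet operation: if both paths give the same constant, result is that constant; if they differ, result is NAC (not-a-constant).
Path A: 29, Path B: 29 -> equal
Result: constant -> 29

29


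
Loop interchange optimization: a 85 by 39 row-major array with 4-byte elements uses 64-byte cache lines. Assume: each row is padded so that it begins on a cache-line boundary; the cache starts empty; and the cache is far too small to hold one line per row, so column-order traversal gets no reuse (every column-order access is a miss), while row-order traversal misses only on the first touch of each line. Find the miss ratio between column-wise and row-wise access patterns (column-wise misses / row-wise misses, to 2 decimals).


Each row occupies 39 * 4 = 156 bytes and starts on a line boundary, so it spans ceil(156 / 64) = 3 cache lines.
Row-major traversal misses (one per line touched): 85 * ceil(39 * 4 / 64) = 255
Column-major traversal misses (no reuse, every access misses): 85 * 39 = 3315
Ratio = 3315 / 255 = 13.0

13.0


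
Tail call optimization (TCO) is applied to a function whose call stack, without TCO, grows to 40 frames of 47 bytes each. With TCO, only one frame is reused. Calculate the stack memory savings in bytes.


Without TCO: 40 * 47 = 1880 bytes
With TCO: reuse 1 frame = 47 bytes
Savings = 1880 - 47 = 1833

1833


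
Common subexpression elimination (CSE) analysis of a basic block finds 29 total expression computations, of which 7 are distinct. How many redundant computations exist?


CSE count = total expressions - unique expressions
= 29 - 7 = 22

22


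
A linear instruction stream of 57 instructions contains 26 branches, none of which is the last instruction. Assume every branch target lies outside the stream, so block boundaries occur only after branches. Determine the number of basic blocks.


With no in-sequence branch targets, the leaders are the first instruction plus the instruction after each branch.
Number of basic blocks = branches + 1
= 26 + 1 = 27

27


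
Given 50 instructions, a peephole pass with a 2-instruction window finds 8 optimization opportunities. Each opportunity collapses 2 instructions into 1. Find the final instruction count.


Each match removes 1 instructions.
Total removed = 8 * 1 = 8
Remaining = 50 - 8 = 42

42


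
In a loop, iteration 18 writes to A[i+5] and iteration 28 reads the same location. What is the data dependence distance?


Distance = read iteration - write iteration
= 28 - 18 = 10

10


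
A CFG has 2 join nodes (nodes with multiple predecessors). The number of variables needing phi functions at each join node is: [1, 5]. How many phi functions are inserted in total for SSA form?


Total phi functions = sum of phi functions at each join node
= 1 + 5 = 6

6


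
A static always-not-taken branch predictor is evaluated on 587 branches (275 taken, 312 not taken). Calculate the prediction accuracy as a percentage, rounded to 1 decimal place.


Predictor: always-not-taken
Correct predictions = 312
Accuracy = 312 / 587 * 100 = 53.2%

53.2


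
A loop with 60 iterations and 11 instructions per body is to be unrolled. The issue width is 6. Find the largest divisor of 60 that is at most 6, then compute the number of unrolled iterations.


Largest divisor of 60 <= 6 is 6
New iterations = 60 / 6 = 10

10


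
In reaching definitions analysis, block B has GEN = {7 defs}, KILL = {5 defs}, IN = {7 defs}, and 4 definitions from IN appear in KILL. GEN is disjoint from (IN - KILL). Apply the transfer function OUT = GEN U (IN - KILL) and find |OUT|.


IN - KILL: 7 - 4 = 3 surviving definitions
OUT = GEN + surviving = 7 + 3 = 10

10


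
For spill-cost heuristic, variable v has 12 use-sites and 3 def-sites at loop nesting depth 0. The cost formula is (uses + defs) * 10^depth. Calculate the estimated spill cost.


uses + defs = 12 + 3 = 15
10^0 = 1
Spill cost = 15 * 1 = 15

15


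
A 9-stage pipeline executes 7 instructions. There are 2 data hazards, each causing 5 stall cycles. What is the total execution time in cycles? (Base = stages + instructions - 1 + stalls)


Base cycles = 9 + 7 - 1 = 15
Total stalls = 2 * 5 = 10
Total = 15 + 10 = 25

25


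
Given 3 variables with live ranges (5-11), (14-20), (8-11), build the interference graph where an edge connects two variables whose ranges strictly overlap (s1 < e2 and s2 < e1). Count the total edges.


Check all pairs for overlapping intervals.
Two intervals (s1,e1) and (s2,e2) overlap if s1 < e2 and s2 < e1.
v0 (5-11) vs v1..v2: overlaps v2 -> 1
v1 (14-20) vs v2: overlaps none -> 0
Total overlapping pairs = 1 + 0 = 1

1


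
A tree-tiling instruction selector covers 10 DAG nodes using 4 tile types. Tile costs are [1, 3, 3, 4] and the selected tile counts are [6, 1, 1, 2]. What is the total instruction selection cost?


Total cost = sum(count_i * cost_i)
= 6*1 + 1*3 + 1*3 + 2*4
= 20

20


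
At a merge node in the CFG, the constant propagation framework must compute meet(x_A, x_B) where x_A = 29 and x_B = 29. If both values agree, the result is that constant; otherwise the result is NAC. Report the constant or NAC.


Meet operation: if both paths give the same constant, result is that constant; if they differ, result is NAC (not-a-constant).
Path A: 29, Path B: 29 -> equal
Result: constant -> 29

29


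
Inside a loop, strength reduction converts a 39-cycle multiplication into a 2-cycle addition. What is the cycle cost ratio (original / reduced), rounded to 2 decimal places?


Ratio = mult_cost / add_cost = 39 / 2 = 19.5

19.5


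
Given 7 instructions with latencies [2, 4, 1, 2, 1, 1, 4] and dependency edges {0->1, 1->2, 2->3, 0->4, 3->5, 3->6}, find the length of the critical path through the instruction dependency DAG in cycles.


Compute longest path through dependency graph: dist(Ik) = max over predecessors of dist + latency(Ik).
dist(I0) = latency 2 = 2
dist(I1) = dist(I0) + 4 = 2 + 4 = 6
dist(I2) = dist(I1) + 1 = 6 + 1 = 7
dist(I3) = dist(I2) + 2 = 7 + 2 = 9
dist(I4) = dist(I0) + 1 = 2 + 1 = 3
dist(I5) = dist(I3) + 1 = 9 + 1 = 10
dist(I6) = dist(I3) + 4 = 9 + 4 = 13
Critical path = max dist = 13

13


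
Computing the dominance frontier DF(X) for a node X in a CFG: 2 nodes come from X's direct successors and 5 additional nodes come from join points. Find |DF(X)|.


DF(X) = direct successor contributions + join point contributions
= 2 + 5 = 7

7


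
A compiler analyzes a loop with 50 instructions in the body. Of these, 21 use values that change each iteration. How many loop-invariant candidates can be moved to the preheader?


Invariant candidates = total - loop-dependent
= 50 - 21 = 29

29


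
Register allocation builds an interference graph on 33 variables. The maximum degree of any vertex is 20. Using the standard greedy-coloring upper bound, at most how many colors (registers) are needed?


Greedy coloring never needs more than (max_degree + 1) colors: when coloring a vertex, at most max_degree neighbors are already colored.
Upper bound = 20 + 1 = 21

21


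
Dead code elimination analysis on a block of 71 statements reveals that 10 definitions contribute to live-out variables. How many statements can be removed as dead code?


Dead code = total statements - live definitions
= 71 - 10 = 61

61


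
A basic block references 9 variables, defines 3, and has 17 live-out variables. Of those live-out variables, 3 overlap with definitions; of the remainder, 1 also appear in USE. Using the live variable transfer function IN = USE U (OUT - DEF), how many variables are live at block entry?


OUT - DEF: 17 - 3 = 14
|IN| = |USE| + |OUT - DEF| - |USE ∩ (OUT - DEF)| = 9 + 14 - 1 = 22

22


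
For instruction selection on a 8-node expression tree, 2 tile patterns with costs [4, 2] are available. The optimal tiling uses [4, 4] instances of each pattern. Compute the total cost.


Total cost = sum(count_i * cost_i)
= 4*4 + 4*2
= 24

24


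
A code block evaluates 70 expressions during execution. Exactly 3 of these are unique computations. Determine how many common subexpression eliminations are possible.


CSE count = total expressions - unique expressions
= 70 - 3 = 67

67


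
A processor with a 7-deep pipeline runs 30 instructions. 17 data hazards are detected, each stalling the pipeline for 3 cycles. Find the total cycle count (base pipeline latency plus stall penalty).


Base cycles = 7 + 30 - 1 = 36
Total stalls = 17 * 3 = 51
Total = 36 + 51 = 87

87


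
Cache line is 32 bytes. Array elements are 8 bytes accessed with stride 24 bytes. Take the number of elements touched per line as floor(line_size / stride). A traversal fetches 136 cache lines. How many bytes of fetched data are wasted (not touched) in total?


Elements per line = floor(32 / 24) = 1
Bytes used per line = 1 * 8 = 8
Wasted per line = 32 - 8 = 24
Total wasted = 24 * 136 = 3264

3264


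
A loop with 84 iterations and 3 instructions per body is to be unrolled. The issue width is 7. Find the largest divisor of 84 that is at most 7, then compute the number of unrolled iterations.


Largest divisor of 84 <= 7 is 7
New iterations = 84 / 7 = 12

12


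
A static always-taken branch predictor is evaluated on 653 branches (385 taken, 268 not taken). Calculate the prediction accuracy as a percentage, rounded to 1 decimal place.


Predictor: always-taken
Correct predictions = 385
Accuracy = 385 / 653 * 100 = 59.0%

59.0


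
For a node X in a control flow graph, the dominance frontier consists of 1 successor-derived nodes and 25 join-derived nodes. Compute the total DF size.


DF(X) = direct successor contributions + join point contributions
= 1 + 25 = 26

26


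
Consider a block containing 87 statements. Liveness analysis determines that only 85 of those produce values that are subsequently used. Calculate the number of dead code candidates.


Dead code = total statements - live definitions
= 87 - 85 = 2

2


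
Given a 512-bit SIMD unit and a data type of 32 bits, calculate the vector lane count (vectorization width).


Width = SIMD bits / data type bits
= 512 / 32 = 16

16


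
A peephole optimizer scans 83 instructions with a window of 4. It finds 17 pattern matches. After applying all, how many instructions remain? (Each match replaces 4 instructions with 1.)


Each match removes 3 instructions.
Total removed = 17 * 3 = 51
Remaining = 83 - 51 = 32

32


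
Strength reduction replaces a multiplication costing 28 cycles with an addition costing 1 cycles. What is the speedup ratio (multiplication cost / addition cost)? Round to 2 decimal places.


Ratio = mult_cost / add_cost = 28 / 1 = 28.0

28.0


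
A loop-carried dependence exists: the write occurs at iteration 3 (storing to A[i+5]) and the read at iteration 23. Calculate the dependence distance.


Distance = read iteration - write iteration
= 23 - 3 = 20

20


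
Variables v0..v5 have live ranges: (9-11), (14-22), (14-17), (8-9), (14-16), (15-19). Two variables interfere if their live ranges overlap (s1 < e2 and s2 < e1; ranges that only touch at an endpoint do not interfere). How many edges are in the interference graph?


Check all pairs for overlapping intervals.
Two intervals (s1,e1) and (s2,e2) overlap if s1 < e2 and s2 < e1.
v0 (9-11) vs v1..v5: overlaps none -> 0
v1 (14-22) vs v2..v5: overlaps v2, v4, v5 -> 3
v2 (14-17) vs v3..v5: overlaps v4, v5 -> 2
v3 (8-9) vs v4..v5: overlaps none -> 0
v4 (14-16) vs v5: overlaps v5 -> 1
Total overlapping pairs = 0 + 3 + 2 + 0 + 1 = 6

6


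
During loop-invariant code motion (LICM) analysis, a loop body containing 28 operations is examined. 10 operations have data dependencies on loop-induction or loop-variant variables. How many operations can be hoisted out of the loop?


Invariant candidates = total - loop-dependent
= 28 - 10 = 18

18


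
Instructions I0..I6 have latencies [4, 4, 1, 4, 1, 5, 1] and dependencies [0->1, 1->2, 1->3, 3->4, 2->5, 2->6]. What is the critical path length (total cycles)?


Compute longest path through dependency graph: dist(Ik) = max over predecessors of dist + latency(Ik).
dist(I0) = latency 4 = 4
dist(I1) = dist(I0) + 4 = 4 + 4 = 8
dist(I2) = dist(I1) + 1 = 8 + 1 = 9
dist(I3) = dist(I1) + 4 = 8 + 4 = 12
dist(I4) = dist(I3) + 1 = 12 + 1 = 13
dist(I5) = dist(I2) + 5 = 9 + 5 = 14
dist(I6) = dist(I2) + 1 = 9 + 1 = 10
Critical path = max dist = 14

14


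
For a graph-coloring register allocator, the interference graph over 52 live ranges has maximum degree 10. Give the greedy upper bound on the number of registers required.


Greedy coloring never needs more than (max_degree + 1) colors: when coloring a vertex, at most max_degree neighbors are already colored.
Upper bound = 10 + 1 = 11

11


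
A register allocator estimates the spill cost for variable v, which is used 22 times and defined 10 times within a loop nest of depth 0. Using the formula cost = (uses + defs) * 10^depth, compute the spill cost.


uses + defs = 22 + 10 = 32
10^0 = 1
Spill cost = 32 * 1 = 32

32


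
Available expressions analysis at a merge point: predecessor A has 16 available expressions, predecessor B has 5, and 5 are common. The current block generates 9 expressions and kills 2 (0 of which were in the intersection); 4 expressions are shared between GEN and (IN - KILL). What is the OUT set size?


IN = intersection of predecessors = 5
IN - KILL = 5 - 0 = 5
|OUT| = |GEN| + |IN - KILL| - |GEN ∩ (IN - KILL)| = 9 + 5 - 4 = 10

10


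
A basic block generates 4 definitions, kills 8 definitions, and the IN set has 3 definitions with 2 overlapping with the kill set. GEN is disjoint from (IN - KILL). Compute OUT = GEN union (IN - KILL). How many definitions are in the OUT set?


IN - KILL: 3 - 2 = 1 surviving definitions
OUT = GEN + surviving = 4 + 1 = 5

5


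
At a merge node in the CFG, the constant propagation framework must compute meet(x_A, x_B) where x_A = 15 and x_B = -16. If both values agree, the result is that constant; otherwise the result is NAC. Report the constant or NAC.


Meet operation: if both paths give the same constant, result is that constant; if they differ, result is NAC (not-a-constant).
Path A: 15, Path B: -16 -> differ
Result: not-a-constant -> NAC

NAC


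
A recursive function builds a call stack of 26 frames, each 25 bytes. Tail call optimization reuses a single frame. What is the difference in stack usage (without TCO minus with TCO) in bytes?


Without TCO: 26 * 25 = 650 bytes
With TCO: reuse 1 frame = 25 bytes
Savings = 650 - 25 = 625

625


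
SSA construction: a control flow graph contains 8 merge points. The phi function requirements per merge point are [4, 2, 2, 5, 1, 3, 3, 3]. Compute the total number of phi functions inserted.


Total phi functions = sum of phi functions at each join node
= 4 + 2 + 2 + 5 + 1 + 3 + 3 + 3 = 23

23


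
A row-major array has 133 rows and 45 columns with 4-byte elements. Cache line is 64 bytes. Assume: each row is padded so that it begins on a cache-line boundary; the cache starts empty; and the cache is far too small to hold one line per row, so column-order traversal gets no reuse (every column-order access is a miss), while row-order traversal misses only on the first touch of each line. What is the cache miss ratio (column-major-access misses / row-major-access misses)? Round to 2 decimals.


Each row occupies 45 * 4 = 180 bytes and starts on a line boundary, so it spans ceil(180 / 64) = 3 cache lines.
Row-major traversal misses (one per line touched): 133 * ceil(45 * 4 / 64) = 399
Column-major traversal misses (no reuse, every access misses): 133 * 45 = 5985
Ratio = 5985 / 399 = 15.0

15.0


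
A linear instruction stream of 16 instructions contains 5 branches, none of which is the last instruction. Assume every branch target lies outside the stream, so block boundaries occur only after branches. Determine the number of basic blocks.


With no in-sequence branch targets, the leaders are the first instruction plus the instruction after each branch.
Number of basic blocks = branches + 1
= 5 + 1 = 6

6


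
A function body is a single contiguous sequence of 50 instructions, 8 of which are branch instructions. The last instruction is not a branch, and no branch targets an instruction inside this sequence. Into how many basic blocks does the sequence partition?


With no in-sequence branch targets, the leaders are the first instruction plus the instruction after each branch.
Number of basic blocks = branches + 1
= 8 + 1 = 9

9


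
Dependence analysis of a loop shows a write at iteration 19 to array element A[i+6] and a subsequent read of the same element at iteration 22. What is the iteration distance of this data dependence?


Distance = read iteration - write iteration
= 22 - 19 = 3

3


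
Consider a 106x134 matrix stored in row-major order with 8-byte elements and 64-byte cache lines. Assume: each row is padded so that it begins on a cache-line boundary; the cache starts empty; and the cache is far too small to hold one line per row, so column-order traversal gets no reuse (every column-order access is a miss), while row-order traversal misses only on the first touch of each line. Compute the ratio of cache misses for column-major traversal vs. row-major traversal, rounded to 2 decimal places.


Each row occupies 134 * 8 = 1072 bytes and starts on a line boundary, so it spans ceil(1072 / 64) = 17 cache lines.
Row-major traversal misses (one per line touched): 106 * ceil(134 * 8 / 64) = 1802
Column-major traversal misses (no reuse, every access misses): 106 * 134 = 14204
Ratio = 14204 / 1802 = 7.88

7.88


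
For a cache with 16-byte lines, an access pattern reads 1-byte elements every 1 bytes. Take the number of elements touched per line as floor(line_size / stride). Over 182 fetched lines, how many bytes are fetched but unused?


Elements per line = floor(16 / 1) = 16
Bytes used per line = 16 * 1 = 16
Wasted per line = 16 - 16 = 0
Total wasted = 0 * 182 = 0

0


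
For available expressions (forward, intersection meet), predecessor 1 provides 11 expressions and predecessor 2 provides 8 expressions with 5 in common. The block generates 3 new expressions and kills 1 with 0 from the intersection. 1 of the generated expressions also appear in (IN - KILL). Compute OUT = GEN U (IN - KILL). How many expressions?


IN = intersection of predecessors = 5
IN - KILL = 5 - 0 = 5
|OUT| = |GEN| + |IN - KILL| - |GEN ∩ (IN - KILL)| = 3 + 5 - 1 = 7

7


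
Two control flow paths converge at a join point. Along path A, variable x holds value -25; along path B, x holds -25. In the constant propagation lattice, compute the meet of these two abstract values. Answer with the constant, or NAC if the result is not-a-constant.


Meet operation: if both paths give the same constant, result is that constant; if they differ, result is NAC (not-a-constant).
Path A: -25, Path B: -25 -> equal
Result: constant -> -25

-25


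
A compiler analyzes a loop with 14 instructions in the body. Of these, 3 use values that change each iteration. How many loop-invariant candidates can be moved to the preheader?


Invariant candidates = total - loop-dependent
= 14 - 3 = 11

11


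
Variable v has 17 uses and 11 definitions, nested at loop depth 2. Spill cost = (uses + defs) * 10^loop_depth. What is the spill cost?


uses + defs = 17 + 11 = 28
10^2 = 100
Spill cost = 28 * 100 = 2800

2800


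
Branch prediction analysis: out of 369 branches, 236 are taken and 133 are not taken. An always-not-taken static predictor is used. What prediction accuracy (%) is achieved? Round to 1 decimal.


Predictor: always-not-taken
Correct predictions = 133
Accuracy = 133 / 369 * 100 = 36.0%

36.0


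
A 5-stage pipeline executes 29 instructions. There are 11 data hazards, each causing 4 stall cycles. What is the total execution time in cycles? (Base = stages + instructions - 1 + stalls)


Base cycles = 5 + 29 - 1 = 33
Total stalls = 11 * 4 = 44
Total = 33 + 44 = 77

77


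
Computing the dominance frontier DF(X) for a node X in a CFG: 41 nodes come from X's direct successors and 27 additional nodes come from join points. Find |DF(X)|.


DF(X) = direct successor contributions + join point contributions
= 41 + 27 = 68

68


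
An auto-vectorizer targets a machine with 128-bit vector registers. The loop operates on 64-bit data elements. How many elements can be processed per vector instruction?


Width = SIMD bits / data type bits
= 128 / 64 = 2

2


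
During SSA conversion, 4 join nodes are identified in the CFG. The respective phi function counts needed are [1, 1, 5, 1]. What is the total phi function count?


Total phi functions = sum of phi functions at each join node
= 1 + 1 + 5 + 1 = 8

8


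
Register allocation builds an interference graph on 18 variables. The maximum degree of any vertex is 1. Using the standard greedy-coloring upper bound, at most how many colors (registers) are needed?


Greedy coloring never needs more than (max_degree + 1) colors: when coloring a vertex, at most max_degree neighbors are already colored.
Upper bound = 1 + 1 = 2

2


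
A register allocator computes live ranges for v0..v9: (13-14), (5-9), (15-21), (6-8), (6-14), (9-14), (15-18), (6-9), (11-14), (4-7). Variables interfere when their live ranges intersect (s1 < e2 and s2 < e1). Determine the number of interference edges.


Check all pairs for overlapping intervals.
Two intervals (s1,e1) and (s2,e2) overlap if s1 < e2 and s2 < e1.
v0 (13-14) vs v1..v9: overlaps v4, v5, v8 -> 3
v1 (5-9) vs v2..v9: overlaps v3, v4, v7, v9 -> 4
v2 (15-21) vs v3..v9: overlaps v6 -> 1
v3 (6-8) vs v4..v9: overlaps v4, v7, v9 -> 3
v4 (6-14) vs v5..v9: overlaps v5, v7, v8, v9 -> 4
v5 (9-14) vs v6..v9: overlaps v8 -> 1
v6 (15-18) vs v7..v9: overlaps none -> 0
v7 (6-9) vs v8..v9: overlaps v9 -> 1
v8 (11-14) vs v9: overlaps none -> 0
Total overlapping pairs = 3 + 4 + 1 + 3 + 4 + 1 + 0 + 1 + 0 = 17

17


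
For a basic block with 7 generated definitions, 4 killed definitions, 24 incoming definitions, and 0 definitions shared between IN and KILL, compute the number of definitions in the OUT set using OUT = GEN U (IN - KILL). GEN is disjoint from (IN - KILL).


IN - KILL: 24 - 0 = 24 surviving definitions
OUT = GEN + surviving = 7 + 24 = 31

31
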